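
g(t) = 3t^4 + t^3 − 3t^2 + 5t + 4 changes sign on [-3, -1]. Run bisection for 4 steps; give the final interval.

[-1.5, -1.375]

t = -2 gives g = 22, positive; keep [-2, -1]
t = -1.5 gives g = 1.5625, positive; keep [-1.5, -1]
t = -1.25 gives g = -1.566406, negative; keep [-1.5, -1.25]
t = -1.375 gives g = -0.4231, negative; keep [-1.5, -1.375]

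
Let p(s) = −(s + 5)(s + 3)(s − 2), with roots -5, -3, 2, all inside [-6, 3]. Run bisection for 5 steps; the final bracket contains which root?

s = -1.5 gives p = 18.375, positive; keep [-1.5, 3]
s = 0.75 gives p = 26.953125, positive; keep [0.75, 3]
s = 1.875 gives p = 4.189453, positive; keep [1.875, 3]
s = 2.4375 gives p = -17.6931, negative; keep [1.875, 2.4375]
s = 2.15625 gives p = -5.7655, negative; keep [1.875, 2.15625]

2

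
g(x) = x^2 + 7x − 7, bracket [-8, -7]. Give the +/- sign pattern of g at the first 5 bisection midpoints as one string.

x = -7.5 gives g = -3.25, negative; keep [-8, -7.5]
x = -7.75 gives g = -1.1875, negative; keep [-8, -7.75]
x = -7.875 gives g = -0.109375, negative; keep [-8, -7.875]
x = -7.9375 gives g = 0.4414, positive; keep [-7.9375, -7.875]
x = -7.90625 gives g = 0.165, positive; keep [-7.90625, -7.875]

---++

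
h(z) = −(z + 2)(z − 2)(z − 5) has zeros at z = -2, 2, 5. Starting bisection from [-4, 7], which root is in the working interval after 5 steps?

h(1.5) = -6.125 < 0, so the root lies in [-4, 1.5]
h(-1.25) = -15.234375 < 0, so the root lies in [-4, -1.25]
h(-2.625) = 22.041016 > 0, so the root lies in [-2.625, -1.25]
h(-1.9375) = -1.7073 < 0, so the root lies in [-2.625, -1.9375]
h(-2.28125) = 8.7674 > 0, so the root lies in [-2.28125, -1.9375]

-2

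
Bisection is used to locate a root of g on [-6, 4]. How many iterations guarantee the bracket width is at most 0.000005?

Width after n steps is 10/2^n. Need 2^n ≥ 10/0.000005 = 2000000.
2^20 = 1048576 < 2000000 ≤ 2^21 = 2097152, so n = 21.

21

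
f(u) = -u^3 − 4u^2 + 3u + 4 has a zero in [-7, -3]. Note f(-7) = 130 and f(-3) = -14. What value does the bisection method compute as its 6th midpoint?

f(-5) = 14 > 0, so the root lies in [-5, -3]
f(-4) = -8 < 0, so the root lies in [-5, -4]
f(-4.5) = 0.625 > 0, so the root lies in [-4.5, -4]
f(-4.25) = -4.2344 < 0, so the root lies in [-4.5, -4.25]
f(-4.375) = -1.9473 < 0, so the root lies in [-4.5, -4.375]
f(-4.4375) = -0.6975 < 0, so the root lies in [-4.5, -4.4375]

-4.4375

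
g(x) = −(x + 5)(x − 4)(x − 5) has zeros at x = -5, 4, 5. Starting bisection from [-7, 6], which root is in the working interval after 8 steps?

m = -0.5, g(m) = -111.375 (−); new bracket [-7, -0.5]
m = -3.75, g(m) = -84.765625 (−); new bracket [-7, -3.75]
m = -5.375, g(m) = 36.474609 (+); new bracket [-5.375, -3.75]
m = -4.5625, g(m) = -35.822 (−); new bracket [-5.375, -4.5625]
m = -4.96875, g(m) = -2.794 (−); new bracket [-5.375, -4.96875]
m = -5.171875, g(m) = 16.0351 (+); new bracket [-5.171875, -4.96875]
m = -5.0703125, g(m) = 6.4224 (+); new bracket [-5.0703125, -4.96875]
m = -5.01953125, g(m) = 1.7651 (+); new bracket [-5.01953125, -4.96875]

-5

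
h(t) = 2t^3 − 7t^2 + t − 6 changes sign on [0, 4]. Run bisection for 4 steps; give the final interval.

m = 2, h(m) = -16 (−); new bracket [2, 4]
m = 3, h(m) = -12 (−); new bracket [3, 4]
m = 3.5, h(m) = -2.5 (−); new bracket [3.5, 4]
m = 3.75, h(m) = 4.7812 (+); new bracket [3.5, 3.75]

[3.5, 3.75]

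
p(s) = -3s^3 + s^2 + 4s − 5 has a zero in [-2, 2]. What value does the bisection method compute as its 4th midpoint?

-1.25

s = 0 gives p = -5, negative; keep [-2, 0]
s = -1 gives p = -5, negative; keep [-2, -1]
s = -1.5 gives p = 1.375, positive; keep [-1.5, -1]
s = -1.25 gives p = -2.5781, negative; keep [-1.5, -1.25]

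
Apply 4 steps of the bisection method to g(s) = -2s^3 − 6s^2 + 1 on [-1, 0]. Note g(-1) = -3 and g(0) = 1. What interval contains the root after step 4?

s = -0.5 gives g = -0.25, negative; keep [-0.5, 0]
s = -0.25 gives g = 0.65625, positive; keep [-0.5, -0.25]
s = -0.375 gives g = 0.261719, positive; keep [-0.5, -0.375]
s = -0.4375 gives g = 0.019, positive; keep [-0.5, -0.4375]

[-0.5, -0.4375]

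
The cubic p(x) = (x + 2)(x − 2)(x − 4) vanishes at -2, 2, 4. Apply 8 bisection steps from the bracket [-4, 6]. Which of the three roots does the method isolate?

m = 1, p(m) = 9 (+); new bracket [-4, 1]
m = -1.5, p(m) = 9.625 (+); new bracket [-4, -1.5]
m = -2.75, p(m) = -24.046875 (−); new bracket [-2.75, -1.5]
m = -2.125, p(m) = -3.1582 (−); new bracket [-2.125, -1.5]
m = -1.8125, p(m) = 4.155 (+); new bracket [-2.125, -1.8125]
m = -1.96875, p(m) = 0.7403 (+); new bracket [-2.125, -1.96875]
m = -2.046875, p(m) = -1.1471 (−); new bracket [-2.046875, -1.96875]
m = -2.0078125, p(m) = -0.1881 (−); new bracket [-2.0078125, -1.96875]

-2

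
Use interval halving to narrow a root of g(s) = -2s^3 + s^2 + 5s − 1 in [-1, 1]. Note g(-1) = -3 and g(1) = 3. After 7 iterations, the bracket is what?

s = 0 gives g = -1, negative; keep [0, 1]
s = 0.5 gives g = 1.5, positive; keep [0, 0.5]
s = 0.25 gives g = 0.28125, positive; keep [0, 0.25]
s = 0.125 gives g = -0.3633, negative; keep [0.125, 0.25]
s = 0.1875 gives g = -0.0405, negative; keep [0.1875, 0.25]
s = 0.21875 gives g = 0.1207, positive; keep [0.1875, 0.21875]
s = 0.203125 gives g = 0.0401, positive; keep [0.1875, 0.203125]

[0.1875, 0.203125]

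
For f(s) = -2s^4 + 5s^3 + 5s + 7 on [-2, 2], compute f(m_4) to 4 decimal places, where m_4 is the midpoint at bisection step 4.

0.5078

f(0) = 7 > 0, so the root lies in [-2, 0]
f(-1) = -5 < 0, so the root lies in [-1, 0]
f(-0.5) = 3.75 > 0, so the root lies in [-1, -0.5]
f(-0.75) = 0.5078 > 0, so the root lies in [-1, -0.75]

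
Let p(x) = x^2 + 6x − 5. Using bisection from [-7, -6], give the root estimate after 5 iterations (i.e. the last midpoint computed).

-6.71875

x = -6.5 gives p = -1.75, negative; keep [-7, -6.5]
x = -6.75 gives p = 0.0625, positive; keep [-6.75, -6.5]
x = -6.625 gives p = -0.859375, negative; keep [-6.75, -6.625]
x = -6.6875 gives p = -0.4023, negative; keep [-6.75, -6.6875]
x = -6.71875 gives p = -0.1709, negative; keep [-6.75, -6.71875]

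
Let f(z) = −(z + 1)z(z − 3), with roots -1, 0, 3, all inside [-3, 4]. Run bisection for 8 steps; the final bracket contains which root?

3

z = 0.5 gives f = 1.875, positive; keep [0.5, 4]
z = 2.25 gives f = 5.484375, positive; keep [2.25, 4]
z = 3.125 gives f = -1.611328, negative; keep [2.25, 3.125]
z = 2.6875 gives f = 3.0969, positive; keep [2.6875, 3.125]
z = 2.90625 gives f = 1.0643, positive; keep [2.90625, 3.125]
z = 3.015625 gives f = -0.1892, negative; keep [2.90625, 3.015625]
z = 2.9609375 gives f = 0.4581, positive; keep [2.9609375, 3.015625]
z = 2.98828125 gives f = 0.1397, positive; keep [2.98828125, 3.015625]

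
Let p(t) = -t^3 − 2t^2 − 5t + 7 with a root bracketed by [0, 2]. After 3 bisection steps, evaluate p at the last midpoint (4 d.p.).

t = 1 gives p = -1, negative; keep [0, 1]
t = 0.5 gives p = 3.875, positive; keep [0.5, 1]
t = 0.75 gives p = 1.703125, positive; keep [0.75, 1]

1.7031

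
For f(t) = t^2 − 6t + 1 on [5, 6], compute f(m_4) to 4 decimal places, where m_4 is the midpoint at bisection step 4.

-0.0898

f(5.5) = -1.75 < 0, so the root lies in [5.5, 6]
f(5.75) = -0.4375 < 0, so the root lies in [5.75, 6]
f(5.875) = 0.265625 > 0, so the root lies in [5.75, 5.875]
f(5.8125) = -0.0898 < 0, so the root lies in [5.8125, 5.875]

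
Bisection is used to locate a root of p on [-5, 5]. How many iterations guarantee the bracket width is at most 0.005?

Width after n steps is 10/2^n. Need 2^n ≥ 10/0.005 = 2000.
2^10 = 1024 < 2000 ≤ 2^11 = 2048, so n = 11.

11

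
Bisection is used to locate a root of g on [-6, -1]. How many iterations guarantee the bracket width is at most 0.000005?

20

Width after n steps is 5/2^n. Need 2^n ≥ 5/0.000005 = 1000000.
2^19 = 524288 < 1000000 ≤ 2^20 = 1048576, so n = 20.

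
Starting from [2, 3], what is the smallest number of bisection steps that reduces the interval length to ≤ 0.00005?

15

Width after n steps is 1/2^n. Need 2^n ≥ 1/0.00005 = 20000.
2^14 = 16384 < 20000 ≤ 2^15 = 32768, so n = 15.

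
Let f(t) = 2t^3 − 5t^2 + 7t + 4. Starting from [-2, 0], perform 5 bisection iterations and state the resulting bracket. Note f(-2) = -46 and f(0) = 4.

[-0.4375, -0.375]

t = -1 gives f = -10, negative; keep [-1, 0]
t = -0.5 gives f = -1, negative; keep [-0.5, 0]
t = -0.25 gives f = 1.90625, positive; keep [-0.5, -0.25]
t = -0.375 gives f = 0.5664, positive; keep [-0.5, -0.375]
t = -0.4375 gives f = -0.187, negative; keep [-0.4375, -0.375]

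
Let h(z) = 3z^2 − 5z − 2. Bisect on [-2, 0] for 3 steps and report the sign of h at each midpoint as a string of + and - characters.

++-

z = -1 gives h = 6, positive; keep [-1, 0]
z = -0.5 gives h = 1.25, positive; keep [-0.5, 0]
z = -0.25 gives h = -0.5625, negative; keep [-0.5, -0.25]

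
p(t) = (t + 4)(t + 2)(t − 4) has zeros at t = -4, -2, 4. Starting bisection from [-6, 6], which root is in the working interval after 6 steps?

p(0) = -32 < 0, so the root lies in [0, 6]
p(3) = -35 < 0, so the root lies in [3, 6]
p(4.5) = 27.625 > 0, so the root lies in [3, 4.5]
p(3.75) = -11.1406 < 0, so the root lies in [3.75, 4.5]
p(4.125) = 6.2207 > 0, so the root lies in [3.75, 4.125]
p(3.9375) = -2.9456 < 0, so the root lies in [3.9375, 4.125]

4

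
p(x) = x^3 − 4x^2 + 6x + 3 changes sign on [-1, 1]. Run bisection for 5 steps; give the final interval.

[-0.4375, -0.375]

m = 0, p(m) = 3 (+); new bracket [-1, 0]
m = -0.5, p(m) = -1.125 (−); new bracket [-0.5, 0]
m = -0.25, p(m) = 1.234375 (+); new bracket [-0.5, -0.25]
m = -0.375, p(m) = 0.1348 (+); new bracket [-0.5, -0.375]
m = -0.4375, p(m) = -0.4744 (−); new bracket [-0.4375, -0.375]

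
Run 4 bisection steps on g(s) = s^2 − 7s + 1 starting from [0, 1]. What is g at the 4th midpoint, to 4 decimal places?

-0.2773

g(0.5) = -2.25 < 0, so the root lies in [0, 0.5]
g(0.25) = -0.6875 < 0, so the root lies in [0, 0.25]
g(0.125) = 0.140625 > 0, so the root lies in [0.125, 0.25]
g(0.1875) = -0.2773 < 0, so the root lies in [0.125, 0.1875]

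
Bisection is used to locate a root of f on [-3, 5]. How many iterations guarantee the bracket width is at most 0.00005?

Width after n steps is 8/2^n. Need 2^n ≥ 8/0.00005 = 160000.
2^17 = 131072 < 160000 ≤ 2^18 = 262144, so n = 18.

18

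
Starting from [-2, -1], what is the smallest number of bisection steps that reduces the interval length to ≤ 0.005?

8

Width after n steps is 1/2^n. Need 2^n ≥ 1/0.005 = 200.
2^7 = 128 < 200 ≤ 2^8 = 256, so n = 8.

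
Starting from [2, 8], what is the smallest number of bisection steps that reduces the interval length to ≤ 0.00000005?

Width after n steps is 6/2^n. Need 2^n ≥ 6/0.00000005 = 120000000.
2^26 = 67108864 < 120000000 ≤ 2^27 = 134217728, so n = 27.

27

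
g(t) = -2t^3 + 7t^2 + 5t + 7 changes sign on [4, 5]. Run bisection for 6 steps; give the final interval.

[4.265625, 4.28125]

t = 4.5 gives g = -11, negative; keep [4, 4.5]
t = 4.25 gives g = 1.15625, positive; keep [4.25, 4.5]
t = 4.375 gives g = -4.621094, negative; keep [4.25, 4.375]
t = 4.3125 gives g = -1.6587, negative; keep [4.25, 4.3125]
t = 4.28125 gives g = -0.233, negative; keep [4.25, 4.28125]
t = 4.265625 gives g = 0.4662, positive; keep [4.265625, 4.28125]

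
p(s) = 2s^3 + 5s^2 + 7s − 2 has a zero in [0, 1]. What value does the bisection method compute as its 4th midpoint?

m = 0.5, p(m) = 3 (+); new bracket [0, 0.5]
m = 0.25, p(m) = 0.09375 (+); new bracket [0, 0.25]
m = 0.125, p(m) = -1.042969 (−); new bracket [0.125, 0.25]
m = 0.1875, p(m) = -0.4985 (−); new bracket [0.1875, 0.25]

0.1875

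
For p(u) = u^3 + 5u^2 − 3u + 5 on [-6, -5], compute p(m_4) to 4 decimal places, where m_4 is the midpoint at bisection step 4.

-0.1765

m = -5.5, p(m) = 6.375 (+); new bracket [-6, -5.5]
m = -5.75, p(m) = -2.546875 (−); new bracket [-5.75, -5.5]
m = -5.625, p(m) = 2.099609 (+); new bracket [-5.75, -5.625]
m = -5.6875, p(m) = -0.1765 (−); new bracket [-5.6875, -5.625]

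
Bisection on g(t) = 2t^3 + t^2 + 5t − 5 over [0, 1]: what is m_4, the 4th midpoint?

m = 0.5, g(m) = -2 (−); new bracket [0.5, 1]
m = 0.75, g(m) = 0.15625 (+); new bracket [0.5, 0.75]
m = 0.625, g(m) = -0.996094 (−); new bracket [0.625, 0.75]
m = 0.6875, g(m) = -0.4399 (−); new bracket [0.6875, 0.75]

0.6875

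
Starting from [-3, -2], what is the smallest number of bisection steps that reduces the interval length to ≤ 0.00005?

Width after n steps is 1/2^n. Need 2^n ≥ 1/0.00005 = 20000.
2^14 = 16384 < 20000 ≤ 2^15 = 32768, so n = 15.

15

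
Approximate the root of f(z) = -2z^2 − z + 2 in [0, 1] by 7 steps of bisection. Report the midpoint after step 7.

0.7734375

midpoint 0.5: f = 1 > 0 → [0.5, 1]
midpoint 0.75: f = 0.125 > 0 → [0.75, 1]
midpoint 0.875: f = -0.40625 < 0 → [0.75, 0.875]
midpoint 0.8125: f = -0.1328 < 0 → [0.75, 0.8125]
midpoint 0.78125: f = -0.002 < 0 → [0.75, 0.78125]
midpoint 0.765625: f = 0.062 > 0 → [0.765625, 0.78125]
midpoint 0.7734375: f = 0.0302 > 0 → [0.7734375, 0.78125]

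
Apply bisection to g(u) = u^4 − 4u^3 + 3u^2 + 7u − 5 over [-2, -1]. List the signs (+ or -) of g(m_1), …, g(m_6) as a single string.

m = -1.5, g(m) = 9.8125 (+); new bracket [-1.5, -1]
m = -1.25, g(m) = 1.191406 (+); new bracket [-1.25, -1]
m = -1.125, g(m) = -1.781006 (−); new bracket [-1.25, -1.125]
m = -1.1875, g(m) = -0.3952 (−); new bracket [-1.25, -1.1875]
m = -1.21875, g(m) = 0.3722 (+); new bracket [-1.21875, -1.1875]
m = -1.203125, g(m) = -0.0179 (−); new bracket [-1.21875, -1.203125]

++--+-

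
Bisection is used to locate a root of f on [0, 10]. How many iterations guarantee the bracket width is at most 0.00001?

Width after n steps is 10/2^n. Need 2^n ≥ 10/0.00001 = 1000000.
2^19 = 524288 < 1000000 ≤ 2^20 = 1048576, so n = 20.

20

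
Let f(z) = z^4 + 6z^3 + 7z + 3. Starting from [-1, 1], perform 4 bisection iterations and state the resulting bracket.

[-0.5, -0.375]

f(0) = 3 > 0, so the root lies in [-1, 0]
f(-0.5) = -1.1875 < 0, so the root lies in [-0.5, 0]
f(-0.25) = 1.160156 > 0, so the root lies in [-0.5, -0.25]
f(-0.375) = 0.0784 > 0, so the root lies in [-0.5, -0.375]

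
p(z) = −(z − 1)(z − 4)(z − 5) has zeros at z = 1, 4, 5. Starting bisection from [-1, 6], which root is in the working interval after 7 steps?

z = 2.5 gives p = -5.625, negative; keep [-1, 2.5]
z = 0.75 gives p = 3.453125, positive; keep [0.75, 2.5]
z = 1.625 gives p = -5.009766, negative; keep [0.75, 1.625]
z = 1.1875 gives p = -2.0105, negative; keep [0.75, 1.1875]
z = 0.96875 gives p = 0.3819, positive; keep [0.96875, 1.1875]
z = 1.078125 gives p = -0.8953, negative; keep [0.96875, 1.078125]
z = 1.0234375 gives p = -0.2774, negative; keep [0.96875, 1.0234375]

1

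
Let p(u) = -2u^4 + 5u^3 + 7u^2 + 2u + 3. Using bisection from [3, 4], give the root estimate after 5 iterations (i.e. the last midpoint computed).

midpoint 3.5: p = 10 > 0 → [3.5, 4]
midpoint 3.75: p = -22.898438 < 0 → [3.5, 3.75]
midpoint 3.625: p = -4.943848 < 0 → [3.5, 3.625]
midpoint 3.5625: p = 2.8869 > 0 → [3.5625, 3.625]
midpoint 3.59375: p = -0.9366 < 0 → [3.5625, 3.59375]

3.59375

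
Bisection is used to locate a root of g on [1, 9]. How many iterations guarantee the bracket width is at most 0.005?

Width after n steps is 8/2^n. Need 2^n ≥ 8/0.005 = 1600.
2^10 = 1024 < 1600 ≤ 2^11 = 2048, so n = 11.

11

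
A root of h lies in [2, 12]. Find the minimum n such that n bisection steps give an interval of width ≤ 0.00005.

18

Width after n steps is 10/2^n. Need 2^n ≥ 10/0.00005 = 200000.
2^17 = 131072 < 200000 ≤ 2^18 = 262144, so n = 18.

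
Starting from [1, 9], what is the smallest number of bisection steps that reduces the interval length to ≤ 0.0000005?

Width after n steps is 8/2^n. Need 2^n ≥ 8/0.0000005 = 16000000.
2^23 = 8388608 < 16000000 ≤ 2^24 = 16777216, so n = 24.

24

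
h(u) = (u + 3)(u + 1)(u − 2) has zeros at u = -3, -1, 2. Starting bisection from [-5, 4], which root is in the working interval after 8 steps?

u = -0.5 gives h = -3.125, negative; keep [-0.5, 4]
u = 1.75 gives h = -3.265625, negative; keep [1.75, 4]
u = 2.875 gives h = 19.919922, positive; keep [1.75, 2.875]
u = 2.3125 gives h = 5.4993, positive; keep [1.75, 2.3125]
u = 2.03125 gives h = 0.4766, positive; keep [1.75, 2.03125]
u = 1.890625 gives h = -1.5462, negative; keep [1.890625, 2.03125]
u = 1.9609375 gives h = -0.5738, negative; keep [1.9609375, 2.03125]
u = 1.99609375 gives h = -0.0585, negative; keep [1.99609375, 2.03125]

2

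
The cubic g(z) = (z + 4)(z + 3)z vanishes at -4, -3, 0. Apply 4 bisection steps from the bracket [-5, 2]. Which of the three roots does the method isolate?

0

z = -1.5 gives g = -5.625, negative; keep [-1.5, 2]
z = 0.25 gives g = 3.453125, positive; keep [-1.5, 0.25]
z = -0.625 gives g = -5.009766, negative; keep [-0.625, 0.25]
z = -0.1875 gives g = -2.0105, negative; keep [-0.1875, 0.25]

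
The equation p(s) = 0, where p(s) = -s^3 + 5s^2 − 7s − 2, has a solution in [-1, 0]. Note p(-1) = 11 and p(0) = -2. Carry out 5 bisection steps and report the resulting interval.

[-0.25, -0.21875]

m = -0.5, p(m) = 2.875 (+); new bracket [-0.5, 0]
m = -0.25, p(m) = 0.078125 (+); new bracket [-0.25, 0]
m = -0.125, p(m) = -1.044922 (−); new bracket [-0.25, -0.125]
m = -0.1875, p(m) = -0.5051 (−); new bracket [-0.25, -0.1875]
m = -0.21875, p(m) = -0.219 (−); new bracket [-0.25, -0.21875]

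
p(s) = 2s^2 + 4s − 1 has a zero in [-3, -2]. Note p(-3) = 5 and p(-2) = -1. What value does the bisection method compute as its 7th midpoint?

-2.2265625

m = -2.5, p(m) = 1.5 (+); new bracket [-2.5, -2]
m = -2.25, p(m) = 0.125 (+); new bracket [-2.25, -2]
m = -2.125, p(m) = -0.46875 (−); new bracket [-2.25, -2.125]
m = -2.1875, p(m) = -0.1797 (−); new bracket [-2.25, -2.1875]
m = -2.21875, p(m) = -0.0293 (−); new bracket [-2.25, -2.21875]
m = -2.234375, p(m) = 0.0474 (+); new bracket [-2.234375, -2.21875]
m = -2.2265625, p(m) = 0.0089 (+); new bracket [-2.2265625, -2.21875]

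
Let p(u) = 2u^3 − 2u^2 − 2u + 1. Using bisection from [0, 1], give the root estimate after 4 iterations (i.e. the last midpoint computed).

m = 0.5, p(m) = -0.25 (−); new bracket [0, 0.5]
m = 0.25, p(m) = 0.40625 (+); new bracket [0.25, 0.5]
m = 0.375, p(m) = 0.074219 (+); new bracket [0.375, 0.5]
m = 0.4375, p(m) = -0.0903 (−); new bracket [0.375, 0.4375]

0.4375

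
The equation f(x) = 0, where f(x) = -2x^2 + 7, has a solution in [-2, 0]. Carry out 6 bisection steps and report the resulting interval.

[-1.875, -1.84375]

m = -1, f(m) = 5 (+); new bracket [-2, -1]
m = -1.5, f(m) = 2.5 (+); new bracket [-2, -1.5]
m = -1.75, f(m) = 0.875 (+); new bracket [-2, -1.75]
m = -1.875, f(m) = -0.0312 (−); new bracket [-1.875, -1.75]
m = -1.8125, f(m) = 0.4297 (+); new bracket [-1.875, -1.8125]
m = -1.84375, f(m) = 0.2012 (+); new bracket [-1.875, -1.84375]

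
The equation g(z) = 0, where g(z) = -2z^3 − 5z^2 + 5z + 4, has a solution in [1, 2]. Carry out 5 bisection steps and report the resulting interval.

[1.15625, 1.1875]

g(1.5) = -6.5 < 0, so the root lies in [1, 1.5]
g(1.25) = -1.46875 < 0, so the root lies in [1, 1.25]
g(1.125) = 0.449219 > 0, so the root lies in [1.125, 1.25]
g(1.1875) = -0.4624 < 0, so the root lies in [1.125, 1.1875]
g(1.15625) = 0.0051 > 0, so the root lies in [1.15625, 1.1875]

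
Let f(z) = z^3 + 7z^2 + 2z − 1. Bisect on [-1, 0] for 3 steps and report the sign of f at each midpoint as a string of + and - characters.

-++

z = -0.5 gives f = -0.375, negative; keep [-1, -0.5]
z = -0.75 gives f = 1.015625, positive; keep [-0.75, -0.5]
z = -0.625 gives f = 0.240234, positive; keep [-0.625, -0.5]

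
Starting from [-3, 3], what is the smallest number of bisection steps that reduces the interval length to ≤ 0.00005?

17

Width after n steps is 6/2^n. Need 2^n ≥ 6/0.00005 = 120000.
2^16 = 65536 < 120000 ≤ 2^17 = 131072, so n = 17.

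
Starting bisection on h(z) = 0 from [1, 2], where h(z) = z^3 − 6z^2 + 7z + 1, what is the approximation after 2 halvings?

1.75

midpoint 1.5: h = 1.375 > 0 → [1.5, 2]
midpoint 1.75: h = 0.234375 > 0 → [1.75, 2]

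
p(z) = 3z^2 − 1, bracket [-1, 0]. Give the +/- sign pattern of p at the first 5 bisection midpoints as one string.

p(-0.5) = -0.25 < 0, so the root lies in [-1, -0.5]
p(-0.75) = 0.6875 > 0, so the root lies in [-0.75, -0.5]
p(-0.625) = 0.171875 > 0, so the root lies in [-0.625, -0.5]
p(-0.5625) = -0.0508 < 0, so the root lies in [-0.625, -0.5625]
p(-0.59375) = 0.0576 > 0, so the root lies in [-0.59375, -0.5625]

-++-+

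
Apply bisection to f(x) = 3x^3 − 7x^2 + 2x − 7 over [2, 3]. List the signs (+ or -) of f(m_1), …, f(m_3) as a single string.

+--

midpoint 2.5: f = 1.125 > 0 → [2, 2.5]
midpoint 2.25: f = -3.765625 < 0 → [2.25, 2.5]
midpoint 2.375: f = -1.544922 < 0 → [2.375, 2.5]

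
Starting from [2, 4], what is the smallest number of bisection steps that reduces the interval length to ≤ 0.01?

Width after n steps is 2/2^n. Need 2^n ≥ 2/0.01 = 200.
2^7 = 128 < 200 ≤ 2^8 = 256, so n = 8.

8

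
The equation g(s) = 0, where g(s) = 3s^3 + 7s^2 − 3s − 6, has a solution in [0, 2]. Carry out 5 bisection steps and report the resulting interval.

[0.9375, 1]

midpoint 1: g = 1 > 0 → [0, 1]
midpoint 0.5: g = -5.375 < 0 → [0.5, 1]
midpoint 0.75: g = -3.046875 < 0 → [0.75, 1]
midpoint 0.875: g = -1.2559 < 0 → [0.875, 1]
midpoint 0.9375: g = -0.1882 < 0 → [0.9375, 1]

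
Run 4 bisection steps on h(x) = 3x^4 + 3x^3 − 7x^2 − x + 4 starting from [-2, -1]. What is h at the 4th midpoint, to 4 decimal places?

x = -1.5 gives h = -5.1875, negative; keep [-2, -1.5]
x = -1.75 gives h = -3.628906, negative; keep [-2, -1.75]
x = -1.875 gives h = -1.430908, negative; keep [-2, -1.875]
x = -1.9375 gives h = 0.116, positive; keep [-1.9375, -1.875]

0.1160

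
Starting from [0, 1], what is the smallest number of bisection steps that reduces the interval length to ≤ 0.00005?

15

Width after n steps is 1/2^n. Need 2^n ≥ 1/0.00005 = 20000.
2^14 = 16384 < 20000 ≤ 2^15 = 32768, so n = 15.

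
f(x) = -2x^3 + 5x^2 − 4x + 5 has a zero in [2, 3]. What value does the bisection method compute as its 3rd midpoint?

2.125

midpoint 2.5: f = -5 < 0 → [2, 2.5]
midpoint 2.25: f = -1.46875 < 0 → [2, 2.25]
midpoint 2.125: f = -0.113281 < 0 → [2, 2.125]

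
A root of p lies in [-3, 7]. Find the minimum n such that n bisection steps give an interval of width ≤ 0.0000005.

25

Width after n steps is 10/2^n. Need 2^n ≥ 10/0.0000005 = 20000000.
2^24 = 16777216 < 20000000 ≤ 2^25 = 33554432, so n = 25.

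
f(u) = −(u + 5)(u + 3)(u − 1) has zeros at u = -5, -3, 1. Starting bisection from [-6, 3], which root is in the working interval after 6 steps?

midpoint -1.5: f = 13.125 > 0 → [-1.5, 3]
midpoint 0.75: f = 5.390625 > 0 → [0.75, 3]
midpoint 1.875: f = -29.326172 < 0 → [0.75, 1.875]
midpoint 1.3125: f = -8.5071 < 0 → [0.75, 1.3125]
midpoint 1.03125: f = -0.7598 < 0 → [0.75, 1.03125]
midpoint 0.890625: f = 2.5067 > 0 → [0.890625, 1.03125]

1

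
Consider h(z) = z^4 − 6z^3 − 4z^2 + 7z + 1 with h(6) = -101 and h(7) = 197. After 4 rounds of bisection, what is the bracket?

h(6.5) = 14.8125 > 0, so the root lies in [6, 6.5]
h(6.25) = -50.464844 < 0, so the root lies in [6.25, 6.5]
h(6.375) = -19.781006 < 0, so the root lies in [6.375, 6.5]
h(6.4375) = -2.9873 < 0, so the root lies in [6.4375, 6.5]

[6.4375, 6.5]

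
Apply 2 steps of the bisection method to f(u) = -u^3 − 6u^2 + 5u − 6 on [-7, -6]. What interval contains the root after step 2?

m = -6.5, f(m) = -17.375 (−); new bracket [-7, -6.5]
m = -6.75, f(m) = -5.578125 (−); new bracket [-7, -6.75]

[-7, -6.75]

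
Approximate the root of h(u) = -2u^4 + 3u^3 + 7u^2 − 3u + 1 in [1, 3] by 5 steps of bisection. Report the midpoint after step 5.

2.6875

u = 2 gives h = 15, positive; keep [2, 3]
u = 2.5 gives h = 6, positive; keep [2.5, 3]
u = 2.75 gives h = -6.304688, negative; keep [2.5, 2.75]
u = 2.625 gives h = 0.6616, positive; keep [2.625, 2.75]
u = 2.6875 gives h = -2.6048, negative; keep [2.625, 2.6875]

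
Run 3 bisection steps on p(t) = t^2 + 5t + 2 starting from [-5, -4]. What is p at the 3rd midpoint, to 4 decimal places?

0.2656

t = -4.5 gives p = -0.25, negative; keep [-5, -4.5]
t = -4.75 gives p = 0.8125, positive; keep [-4.75, -4.5]
t = -4.625 gives p = 0.265625, positive; keep [-4.625, -4.5]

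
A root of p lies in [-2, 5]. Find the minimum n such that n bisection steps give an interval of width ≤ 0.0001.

Width after n steps is 7/2^n. Need 2^n ≥ 7/0.0001 = 70000.
2^16 = 65536 < 70000 ≤ 2^17 = 131072, so n = 17.

17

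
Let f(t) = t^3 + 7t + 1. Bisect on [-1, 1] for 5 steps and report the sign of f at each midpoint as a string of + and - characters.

+--+-

f(0) = 1 > 0, so the root lies in [-1, 0]
f(-0.5) = -2.625 < 0, so the root lies in [-0.5, 0]
f(-0.25) = -0.765625 < 0, so the root lies in [-0.25, 0]
f(-0.125) = 0.123 > 0, so the root lies in [-0.25, -0.125]
f(-0.1875) = -0.3191 < 0, so the root lies in [-0.1875, -0.125]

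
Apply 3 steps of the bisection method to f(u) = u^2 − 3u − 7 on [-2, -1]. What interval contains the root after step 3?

[-1.625, -1.5]

u = -1.5 gives f = -0.25, negative; keep [-2, -1.5]
u = -1.75 gives f = 1.3125, positive; keep [-1.75, -1.5]
u = -1.625 gives f = 0.515625, positive; keep [-1.625, -1.5]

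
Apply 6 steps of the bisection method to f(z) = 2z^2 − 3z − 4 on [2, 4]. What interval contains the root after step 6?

m = 3, f(m) = 5 (+); new bracket [2, 3]
m = 2.5, f(m) = 1 (+); new bracket [2, 2.5]
m = 2.25, f(m) = -0.625 (−); new bracket [2.25, 2.5]
m = 2.375, f(m) = 0.1562 (+); new bracket [2.25, 2.375]
m = 2.3125, f(m) = -0.2422 (−); new bracket [2.3125, 2.375]
m = 2.34375, f(m) = -0.0449 (−); new bracket [2.34375, 2.375]

[2.34375, 2.375]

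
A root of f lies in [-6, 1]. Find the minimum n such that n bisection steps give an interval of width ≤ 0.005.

11

Width after n steps is 7/2^n. Need 2^n ≥ 7/0.005 = 1400.
2^10 = 1024 < 1400 ≤ 2^11 = 2048, so n = 11.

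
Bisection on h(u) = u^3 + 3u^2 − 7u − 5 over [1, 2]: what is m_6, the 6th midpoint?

1.953125

u = 1.5 gives h = -5.375, negative; keep [1.5, 2]
u = 1.75 gives h = -2.703125, negative; keep [1.75, 2]
u = 1.875 gives h = -0.986328, negative; keep [1.875, 2]
u = 1.9375 gives h = -0.0276, negative; keep [1.9375, 2]
u = 1.96875 gives h = 0.4775, positive; keep [1.9375, 1.96875]
u = 1.953125 gives h = 0.2228, positive; keep [1.9375, 1.953125]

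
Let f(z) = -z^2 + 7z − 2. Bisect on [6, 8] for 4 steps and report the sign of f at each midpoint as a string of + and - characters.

-+-+

f(7) = -2 < 0, so the root lies in [6, 7]
f(6.5) = 1.25 > 0, so the root lies in [6.5, 7]
f(6.75) = -0.3125 < 0, so the root lies in [6.5, 6.75]
f(6.625) = 0.4844 > 0, so the root lies in [6.625, 6.75]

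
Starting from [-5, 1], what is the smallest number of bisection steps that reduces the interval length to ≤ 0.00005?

Width after n steps is 6/2^n. Need 2^n ≥ 6/0.00005 = 120000.
2^16 = 65536 < 120000 ≤ 2^17 = 131072, so n = 17.

17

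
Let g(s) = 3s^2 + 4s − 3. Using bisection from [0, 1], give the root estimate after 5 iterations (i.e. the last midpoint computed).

0.53125

midpoint 0.5: g = -0.25 < 0 → [0.5, 1]
midpoint 0.75: g = 1.6875 > 0 → [0.5, 0.75]
midpoint 0.625: g = 0.671875 > 0 → [0.5, 0.625]
midpoint 0.5625: g = 0.1992 > 0 → [0.5, 0.5625]
midpoint 0.53125: g = -0.0283 < 0 → [0.53125, 0.5625]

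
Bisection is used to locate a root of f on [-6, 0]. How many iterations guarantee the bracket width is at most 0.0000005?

Width after n steps is 6/2^n. Need 2^n ≥ 6/0.0000005 = 12000000.
2^23 = 8388608 < 12000000 ≤ 2^24 = 16777216, so n = 24.

24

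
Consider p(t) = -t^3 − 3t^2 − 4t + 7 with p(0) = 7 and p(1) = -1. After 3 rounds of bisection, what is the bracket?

m = 0.5, p(m) = 4.125 (+); new bracket [0.5, 1]
m = 0.75, p(m) = 1.890625 (+); new bracket [0.75, 1]
m = 0.875, p(m) = 0.533203 (+); new bracket [0.875, 1]

[0.875, 1]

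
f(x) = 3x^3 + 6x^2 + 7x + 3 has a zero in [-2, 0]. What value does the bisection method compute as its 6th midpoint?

m = -1, f(m) = -1 (−); new bracket [-1, 0]
m = -0.5, f(m) = 0.625 (+); new bracket [-1, -0.5]
m = -0.75, f(m) = -0.140625 (−); new bracket [-0.75, -0.5]
m = -0.625, f(m) = 0.2363 (+); new bracket [-0.75, -0.625]
m = -0.6875, f(m) = 0.0486 (+); new bracket [-0.75, -0.6875]
m = -0.71875, f(m) = -0.0456 (−); new bracket [-0.71875, -0.6875]

-0.71875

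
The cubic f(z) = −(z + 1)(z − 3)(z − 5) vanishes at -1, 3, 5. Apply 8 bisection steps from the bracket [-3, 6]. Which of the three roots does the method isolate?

z = 1.5 gives f = -13.125, negative; keep [-3, 1.5]
z = -0.75 gives f = -5.390625, negative; keep [-3, -0.75]
z = -1.875 gives f = 29.326172, positive; keep [-1.875, -0.75]
z = -1.3125 gives f = 8.5071, positive; keep [-1.3125, -0.75]
z = -1.03125 gives f = 0.7598, positive; keep [-1.03125, -0.75]
z = -0.890625 gives f = -2.5067, negative; keep [-1.03125, -0.890625]
z = -0.9609375 gives f = -0.9223, negative; keep [-1.03125, -0.9609375]
z = -0.99609375 gives f = -0.0936, negative; keep [-1.03125, -0.99609375]

-1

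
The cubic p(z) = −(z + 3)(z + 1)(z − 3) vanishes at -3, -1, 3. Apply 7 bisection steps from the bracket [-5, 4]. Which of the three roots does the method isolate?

3

p(-0.5) = 4.375 > 0, so the root lies in [-0.5, 4]
p(1.75) = 16.328125 > 0, so the root lies in [1.75, 4]
p(2.875) = 2.845703 > 0, so the root lies in [2.875, 4]
p(3.4375) = -12.4978 < 0, so the root lies in [2.875, 3.4375]
p(3.15625) = -3.998 < 0, so the root lies in [2.875, 3.15625]
p(3.015625) = -0.3774 < 0, so the root lies in [2.875, 3.015625]
p(2.9453125) = 1.2828 > 0, so the root lies in [2.9453125, 3.015625]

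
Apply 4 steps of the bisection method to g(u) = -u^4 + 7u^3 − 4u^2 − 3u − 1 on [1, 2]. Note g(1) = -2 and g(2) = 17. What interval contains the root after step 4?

u = 1.5 gives g = 4.0625, positive; keep [1, 1.5]
u = 1.25 gives g = 0.230469, positive; keep [1, 1.25]
u = 1.125 gives g = -1.07251, negative; keep [1.125, 1.25]
u = 1.1875 gives g = -0.4697, negative; keep [1.1875, 1.25]

[1.1875, 1.25]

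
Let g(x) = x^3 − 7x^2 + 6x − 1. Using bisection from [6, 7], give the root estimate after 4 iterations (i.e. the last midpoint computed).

6.0625

x = 6.5 gives g = 16.875, positive; keep [6, 6.5]
x = 6.25 gives g = 7.203125, positive; keep [6, 6.25]
x = 6.125 gives g = 2.923828, positive; keep [6, 6.125]
x = 6.0625 gives g = 0.9182, positive; keep [6, 6.0625]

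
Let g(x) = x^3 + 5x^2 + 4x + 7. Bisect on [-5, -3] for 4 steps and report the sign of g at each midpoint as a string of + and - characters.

+-++

g(-4) = 7 > 0, so the root lies in [-5, -4]
g(-4.5) = -0.875 < 0, so the root lies in [-4.5, -4]
g(-4.25) = 3.546875 > 0, so the root lies in [-4.5, -4.25]
g(-4.375) = 1.4629 > 0, so the root lies in [-4.5, -4.375]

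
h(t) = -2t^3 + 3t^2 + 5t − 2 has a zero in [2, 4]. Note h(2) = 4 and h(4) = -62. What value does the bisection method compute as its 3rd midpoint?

m = 3, h(m) = -14 (−); new bracket [2, 3]
m = 2.5, h(m) = -2 (−); new bracket [2, 2.5]
m = 2.25, h(m) = 1.65625 (+); new bracket [2.25, 2.5]

2.25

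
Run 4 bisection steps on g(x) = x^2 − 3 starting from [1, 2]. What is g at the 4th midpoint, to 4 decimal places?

-0.1523

g(1.5) = -0.75 < 0, so the root lies in [1.5, 2]
g(1.75) = 0.0625 > 0, so the root lies in [1.5, 1.75]
g(1.625) = -0.359375 < 0, so the root lies in [1.625, 1.75]
g(1.6875) = -0.1523 < 0, so the root lies in [1.6875, 1.75]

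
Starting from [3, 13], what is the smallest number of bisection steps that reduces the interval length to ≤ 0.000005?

21

Width after n steps is 10/2^n. Need 2^n ≥ 10/0.000005 = 2000000.
2^20 = 1048576 < 2000000 ≤ 2^21 = 2097152, so n = 21.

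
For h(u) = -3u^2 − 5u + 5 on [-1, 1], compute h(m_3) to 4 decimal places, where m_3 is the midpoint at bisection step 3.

h(0) = 5 > 0, so the root lies in [0, 1]
h(0.5) = 1.75 > 0, so the root lies in [0.5, 1]
h(0.75) = -0.4375 < 0, so the root lies in [0.5, 0.75]

-0.4375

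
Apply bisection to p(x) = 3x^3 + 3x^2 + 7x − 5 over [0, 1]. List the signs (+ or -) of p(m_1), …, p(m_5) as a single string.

-++++

midpoint 0.5: p = -0.375 < 0 → [0.5, 1]
midpoint 0.75: p = 3.203125 > 0 → [0.5, 0.75]
midpoint 0.625: p = 1.279297 > 0 → [0.5, 0.625]
midpoint 0.5625: p = 0.4207 > 0 → [0.5, 0.5625]
midpoint 0.53125: p = 0.0152 > 0 → [0.5, 0.53125]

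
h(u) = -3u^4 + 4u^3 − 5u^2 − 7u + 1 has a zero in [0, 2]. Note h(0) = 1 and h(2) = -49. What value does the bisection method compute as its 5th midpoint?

h(1) = -10 < 0, so the root lies in [0, 1]
h(0.5) = -3.4375 < 0, so the root lies in [0, 0.5]
h(0.25) = -1.011719 < 0, so the root lies in [0, 0.25]
h(0.125) = 0.054 > 0, so the root lies in [0.125, 0.25]
h(0.1875) = -0.4656 < 0, so the root lies in [0.125, 0.1875]

0.1875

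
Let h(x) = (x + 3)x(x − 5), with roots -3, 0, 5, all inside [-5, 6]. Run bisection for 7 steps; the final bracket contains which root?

h(0.5) = -7.875 < 0, so the root lies in [0.5, 6]
h(3.25) = -35.546875 < 0, so the root lies in [3.25, 6]
h(4.625) = -13.224609 < 0, so the root lies in [4.625, 6]
h(5.3125) = 13.8 > 0, so the root lies in [4.625, 5.3125]
h(4.96875) = -1.2373 < 0, so the root lies in [4.96875, 5.3125]
h(5.140625) = 5.8849 > 0, so the root lies in [4.96875, 5.140625]
h(5.0546875) = 2.2265 > 0, so the root lies in [4.96875, 5.0546875]

5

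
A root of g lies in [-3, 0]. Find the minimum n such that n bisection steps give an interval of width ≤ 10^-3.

Width after n steps is 3/2^n. Need 2^n ≥ 3/10^-3 = 3000.
2^11 = 2048 < 3000 ≤ 2^12 = 4096, so n = 12.

12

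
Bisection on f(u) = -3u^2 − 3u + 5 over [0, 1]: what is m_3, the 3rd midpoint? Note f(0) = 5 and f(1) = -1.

0.875

u = 0.5 gives f = 2.75, positive; keep [0.5, 1]
u = 0.75 gives f = 1.0625, positive; keep [0.75, 1]
u = 0.875 gives f = 0.078125, positive; keep [0.875, 1]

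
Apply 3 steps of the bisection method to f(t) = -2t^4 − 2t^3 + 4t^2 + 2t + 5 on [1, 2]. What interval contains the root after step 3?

[1.5, 1.625]

t = 1.5 gives f = 0.125, positive; keep [1.5, 2]
t = 1.75 gives f = -8.726562, negative; keep [1.5, 1.75]
t = 1.625 gives f = -3.715332, negative; keep [1.5, 1.625]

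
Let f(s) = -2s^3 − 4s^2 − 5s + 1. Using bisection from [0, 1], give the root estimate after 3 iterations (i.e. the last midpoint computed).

0.125

f(0.5) = -2.75 < 0, so the root lies in [0, 0.5]
f(0.25) = -0.53125 < 0, so the root lies in [0, 0.25]
f(0.125) = 0.308594 > 0, so the root lies in [0.125, 0.25]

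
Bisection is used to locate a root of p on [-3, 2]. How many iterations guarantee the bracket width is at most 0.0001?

Width after n steps is 5/2^n. Need 2^n ≥ 5/0.0001 = 50000.
2^15 = 32768 < 50000 ≤ 2^16 = 65536, so n = 16.

16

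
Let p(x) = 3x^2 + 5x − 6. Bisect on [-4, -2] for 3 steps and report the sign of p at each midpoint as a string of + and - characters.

++-

midpoint -3: p = 6 > 0 → [-3, -2]
midpoint -2.5: p = 0.25 > 0 → [-2.5, -2]
midpoint -2.25: p = -2.0625 < 0 → [-2.5, -2.25]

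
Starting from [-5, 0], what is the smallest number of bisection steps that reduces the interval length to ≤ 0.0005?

Width after n steps is 5/2^n. Need 2^n ≥ 5/0.0005 = 10000.
2^13 = 8192 < 10000 ≤ 2^14 = 16384, so n = 14.

14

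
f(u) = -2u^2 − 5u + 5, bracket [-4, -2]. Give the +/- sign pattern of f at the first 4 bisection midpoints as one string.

+-+-

f(-3) = 2 > 0, so the root lies in [-4, -3]
f(-3.5) = -2 < 0, so the root lies in [-3.5, -3]
f(-3.25) = 0.125 > 0, so the root lies in [-3.5, -3.25]
f(-3.375) = -0.9062 < 0, so the root lies in [-3.375, -3.25]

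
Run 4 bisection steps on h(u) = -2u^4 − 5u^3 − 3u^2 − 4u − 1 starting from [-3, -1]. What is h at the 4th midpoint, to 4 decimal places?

1.1499

h(-2) = 3 > 0, so the root lies in [-3, -2]
h(-2.5) = -9.75 < 0, so the root lies in [-2.5, -2]
h(-2.25) = -1.492188 < 0, so the root lies in [-2.25, -2]
h(-2.125) = 1.1499 > 0, so the root lies in [-2.25, -2.125]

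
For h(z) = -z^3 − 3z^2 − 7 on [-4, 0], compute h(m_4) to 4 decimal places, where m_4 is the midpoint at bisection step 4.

m = -2, h(m) = -11 (−); new bracket [-4, -2]
m = -3, h(m) = -7 (−); new bracket [-4, -3]
m = -3.5, h(m) = -0.875 (−); new bracket [-4, -3.5]
m = -3.75, h(m) = 3.5469 (+); new bracket [-3.75, -3.5]

3.5469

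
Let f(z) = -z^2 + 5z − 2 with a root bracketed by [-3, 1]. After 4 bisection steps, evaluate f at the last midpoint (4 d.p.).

z = -1 gives f = -8, negative; keep [-1, 1]
z = 0 gives f = -2, negative; keep [0, 1]
z = 0.5 gives f = 0.25, positive; keep [0, 0.5]
z = 0.25 gives f = -0.8125, negative; keep [0.25, 0.5]

-0.8125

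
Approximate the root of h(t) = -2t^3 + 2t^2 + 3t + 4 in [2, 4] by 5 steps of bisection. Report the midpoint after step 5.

h(3) = -23 < 0, so the root lies in [2, 3]
h(2.5) = -7.25 < 0, so the root lies in [2, 2.5]
h(2.25) = -1.90625 < 0, so the root lies in [2, 2.25]
h(2.125) = 0.2148 > 0, so the root lies in [2.125, 2.25]
h(2.1875) = -0.8022 < 0, so the root lies in [2.125, 2.1875]

2.1875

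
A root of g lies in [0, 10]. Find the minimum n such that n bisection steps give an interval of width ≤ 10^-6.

24

Width after n steps is 10/2^n. Need 2^n ≥ 10/10^-6 = 10000000.
2^23 = 8388608 < 10000000 ≤ 2^24 = 16777216, so n = 24.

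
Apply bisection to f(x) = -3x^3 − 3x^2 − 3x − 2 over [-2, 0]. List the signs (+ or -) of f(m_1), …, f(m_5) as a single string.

+--++

f(-1) = 1 > 0, so the root lies in [-1, 0]
f(-0.5) = -0.875 < 0, so the root lies in [-1, -0.5]
f(-0.75) = -0.171875 < 0, so the root lies in [-1, -0.75]
f(-0.875) = 0.3379 > 0, so the root lies in [-0.875, -0.75]
f(-0.8125) = 0.0662 > 0, so the root lies in [-0.8125, -0.75]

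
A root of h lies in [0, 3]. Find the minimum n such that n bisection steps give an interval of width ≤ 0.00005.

16

Width after n steps is 3/2^n. Need 2^n ≥ 3/0.00005 = 60000.
2^15 = 32768 < 60000 ≤ 2^16 = 65536, so n = 16.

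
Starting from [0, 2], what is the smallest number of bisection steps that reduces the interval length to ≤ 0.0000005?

Width after n steps is 2/2^n. Need 2^n ≥ 2/0.0000005 = 4000000.
2^21 = 2097152 < 4000000 ≤ 2^22 = 4194304, so n = 22.

22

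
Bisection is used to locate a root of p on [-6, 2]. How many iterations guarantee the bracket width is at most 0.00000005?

28

Width after n steps is 8/2^n. Need 2^n ≥ 8/0.00000005 = 160000000.
2^27 = 134217728 < 160000000 ≤ 2^28 = 268435456, so n = 28.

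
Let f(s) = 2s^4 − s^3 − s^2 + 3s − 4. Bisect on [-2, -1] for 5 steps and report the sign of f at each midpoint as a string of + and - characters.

+--++

s = -1.5 gives f = 2.75, positive; keep [-1.5, -1]
s = -1.25 gives f = -2.476562, negative; keep [-1.5, -1.25]
s = -1.375 gives f = -0.26709, negative; keep [-1.5, -1.375]
s = -1.4375 gives f = 1.1316, positive; keep [-1.4375, -1.375]
s = -1.40625 gives f = 0.4059, positive; keep [-1.40625, -1.375]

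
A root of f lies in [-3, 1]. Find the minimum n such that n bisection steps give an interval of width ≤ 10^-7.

Width after n steps is 4/2^n. Need 2^n ≥ 4/10^-7 = 40000000.
2^25 = 33554432 < 40000000 ≤ 2^26 = 67108864, so n = 26.

26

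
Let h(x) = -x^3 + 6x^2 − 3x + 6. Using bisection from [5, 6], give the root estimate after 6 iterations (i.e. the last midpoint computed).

m = 5.5, h(m) = 4.625 (+); new bracket [5.5, 6]
m = 5.75, h(m) = -2.984375 (−); new bracket [5.5, 5.75]
m = 5.625, h(m) = 0.990234 (+); new bracket [5.625, 5.75]
m = 5.6875, h(m) = -0.9539 (−); new bracket [5.625, 5.6875]
m = 5.65625, h(m) = 0.0289 (+); new bracket [5.65625, 5.6875]
m = 5.671875, h(m) = -0.4598 (−); new bracket [5.65625, 5.671875]

5.671875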